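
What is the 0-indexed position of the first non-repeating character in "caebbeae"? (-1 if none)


Input: caebbeae
Character frequencies:
  'a': 2
  'b': 2
  'c': 1
  'e': 3
Scanning left to right for freq == 1:
  Position 0 ('c'): unique! => answer = 0

0


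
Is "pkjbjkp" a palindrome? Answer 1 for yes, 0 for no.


Input: pkjbjkp
Reversed: pkjbjkp
  Compare pos 0 ('p') with pos 6 ('p'): match
  Compare pos 1 ('k') with pos 5 ('k'): match
  Compare pos 2 ('j') with pos 4 ('j'): match
Result: palindrome

1


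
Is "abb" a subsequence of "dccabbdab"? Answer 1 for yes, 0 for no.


Check if "abb" is a subsequence of "dccabbdab"
Greedy scan:
  Position 0 ('d'): no match needed
  Position 1 ('c'): no match needed
  Position 2 ('c'): no match needed
  Position 3 ('a'): matches sub[0] = 'a'
  Position 4 ('b'): matches sub[1] = 'b'
  Position 5 ('b'): matches sub[2] = 'b'
  Position 6 ('d'): no match needed
  Position 7 ('a'): no match needed
  Position 8 ('b'): no match needed
All 3 characters matched => is a subsequence

1


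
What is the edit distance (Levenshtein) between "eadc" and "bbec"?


Computing edit distance: "eadc" -> "bbec"
DP table:
           b    b    e    c
      0    1    2    3    4
  e   1    1    2    2    3
  a   2    2    2    3    3
  d   3    3    3    3    4
  c   4    4    4    4    3
Edit distance = dp[4][4] = 3

3


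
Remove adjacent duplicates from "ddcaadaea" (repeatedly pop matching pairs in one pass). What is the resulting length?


Input: ddcaadaea
Stack-based adjacent duplicate removal:
  Read 'd': push. Stack: d
  Read 'd': matches stack top 'd' => pop. Stack: (empty)
  Read 'c': push. Stack: c
  Read 'a': push. Stack: ca
  Read 'a': matches stack top 'a' => pop. Stack: c
  Read 'd': push. Stack: cd
  Read 'a': push. Stack: cda
  Read 'e': push. Stack: cdae
  Read 'a': push. Stack: cdaea
Final stack: "cdaea" (length 5)

5


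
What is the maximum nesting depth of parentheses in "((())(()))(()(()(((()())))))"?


Input: "((())(()))(()(()(((()())))))"
Tracking depth:
  Position 0 '(': depth becomes 1
  Position 1 '(': depth becomes 2
  Position 2 '(': depth becomes 3
  Position 3 ')': depth becomes 2
  Position 4 ')': depth becomes 1
  Position 5 '(': depth becomes 2
  Position 6 '(': depth becomes 3
  Position 7 ')': depth becomes 2
  Position 8 ')': depth becomes 1
  Position 9 ')': depth becomes 0
  Position 10 '(': depth becomes 1
  Position 11 '(': depth becomes 2
  Position 12 ')': depth becomes 1
  Position 13 '(': depth becomes 2
  Position 14 '(': depth becomes 3
  Position 15 ')': depth becomes 2
  Position 16 '(': depth becomes 3
  Position 17 '(': depth becomes 4
  Position 18 '(': depth becomes 5
  Position 19 '(': depth becomes 6
  Position 20 ')': depth becomes 5
  Position 21 '(': depth becomes 6
  Position 22 ')': depth becomes 5
  Position 23 ')': depth becomes 4
  Position 24 ')': depth becomes 3
  Position 25 ')': depth becomes 2
  Position 26 ')': depth becomes 1
  Position 27 ')': depth becomes 0
Maximum depth reached: 6

6


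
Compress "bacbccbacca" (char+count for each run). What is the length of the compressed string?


Input: bacbccbacca
Runs:
  'b' x 1 => "b1"
  'a' x 1 => "a1"
  'c' x 1 => "c1"
  'b' x 1 => "b1"
  'c' x 2 => "c2"
  'b' x 1 => "b1"
  'a' x 1 => "a1"
  'c' x 2 => "c2"
  'a' x 1 => "a1"
Compressed: "b1a1c1b1c2b1a1c2a1"
Compressed length: 18

18


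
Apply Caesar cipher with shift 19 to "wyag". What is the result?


Caesar cipher: shift "wyag" by 19
  'w' (pos 22) + 19 = pos 15 = 'p'
  'y' (pos 24) + 19 = pos 17 = 'r'
  'a' (pos 0) + 19 = pos 19 = 't'
  'g' (pos 6) + 19 = pos 25 = 'z'
Result: prtz

prtz


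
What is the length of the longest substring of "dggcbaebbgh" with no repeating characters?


Input: "dggcbaebbgh"
Sliding window (track last position of each char):
  Position 0 ('d'): window [0,0] length 1 -- new best
  Position 1 ('g'): window [0,1] length 2 -- new best
  Position 2 ('g'): repeat (last at 1), move window start to 2
  Position 2 ('g'): window [2,2] length 1
  Position 3 ('c'): window [2,3] length 2
  Position 4 ('b'): window [2,4] length 3 -- new best
  Position 5 ('a'): window [2,5] length 4 -- new best
  Position 6 ('e'): window [2,6] length 5 -- new best
  Position 7 ('b'): repeat (last at 4), move window start to 5
  Position 7 ('b'): window [5,7] length 3
  Position 8 ('b'): repeat (last at 7), move window start to 8
  Position 8 ('b'): window [8,8] length 1
  Position 9 ('g'): window [8,9] length 2
  Position 10 ('h'): window [8,10] length 3
Longest substring with no repeats: "gcbae" with length 5

5


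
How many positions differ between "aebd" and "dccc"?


Comparing "aebd" and "dccc" position by position:
  Position 0: 'a' vs 'd' => DIFFER
  Position 1: 'e' vs 'c' => DIFFER
  Position 2: 'b' vs 'c' => DIFFER
  Position 3: 'd' vs 'c' => DIFFER
Positions that differ: 4

4


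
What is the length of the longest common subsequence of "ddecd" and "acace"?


LCS of "ddecd" and "acace"
DP table:
           a    c    a    c    e
      0    0    0    0    0    0
  d   0    0    0    0    0    0
  d   0    0    0    0    0    0
  e   0    0    0    0    0    1
  c   0    0    1    1    1    1
  d   0    0    1    1    1    1
LCS length = dp[5][5] = 1

1


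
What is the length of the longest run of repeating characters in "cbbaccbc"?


Input: "cbbaccbc"
Scanning for longest run:
  Position 1 ('b'): new char, reset run to 1
  Position 2 ('b'): continues run of 'b', length=2
  Position 3 ('a'): new char, reset run to 1
  Position 4 ('c'): new char, reset run to 1
  Position 5 ('c'): continues run of 'c', length=2
  Position 6 ('b'): new char, reset run to 1
  Position 7 ('c'): new char, reset run to 1
Longest run: 'b' with length 2

2


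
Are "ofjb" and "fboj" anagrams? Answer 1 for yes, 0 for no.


Strings: "ofjb", "fboj"
Sorted first:  bfjo
Sorted second: bfjo
Sorted forms match => anagrams

1


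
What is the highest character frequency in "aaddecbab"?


Input: aaddecbab
Character counts:
  'a': 3
  'b': 2
  'c': 1
  'd': 2
  'e': 1
Maximum frequency: 3

3


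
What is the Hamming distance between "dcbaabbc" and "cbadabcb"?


Comparing "dcbaabbc" and "cbadabcb" position by position:
  Position 0: 'd' vs 'c' => differ
  Position 1: 'c' vs 'b' => differ
  Position 2: 'b' vs 'a' => differ
  Position 3: 'a' vs 'd' => differ
  Position 4: 'a' vs 'a' => same
  Position 5: 'b' vs 'b' => same
  Position 6: 'b' vs 'c' => differ
  Position 7: 'c' vs 'b' => differ
Total differences (Hamming distance): 6

6


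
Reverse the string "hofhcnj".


Input: hofhcnj
Reading characters right to left:
  Position 6: 'j'
  Position 5: 'n'
  Position 4: 'c'
  Position 3: 'h'
  Position 2: 'f'
  Position 1: 'o'
  Position 0: 'h'
Reversed: jnchfoh

jnchfoh


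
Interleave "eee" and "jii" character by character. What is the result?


Interleaving "eee" and "jii":
  Position 0: 'e' from first, 'j' from second => "ej"
  Position 1: 'e' from first, 'i' from second => "ei"
  Position 2: 'e' from first, 'i' from second => "ei"
Result: ejeiei

ejeiei


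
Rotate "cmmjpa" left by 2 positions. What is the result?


Input: "cmmjpa", rotate left by 2
First 2 characters: "cm"
Remaining characters: "mjpa"
Concatenate remaining + first: "mjpa" + "cm" = "mjpacm"

mjpacm


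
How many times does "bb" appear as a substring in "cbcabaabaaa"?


Searching for "bb" in "cbcabaabaaa"
Scanning each position:
  Position 0: "cb" => no
  Position 1: "bc" => no
  Position 2: "ca" => no
  Position 3: "ab" => no
  Position 4: "ba" => no
  Position 5: "aa" => no
  Position 6: "ab" => no
  Position 7: "ba" => no
  Position 8: "aa" => no
  Position 9: "aa" => no
Total occurrences: 0

0


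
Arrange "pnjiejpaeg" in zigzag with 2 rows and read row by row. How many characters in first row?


Zigzag "pnjiejpaeg" into 2 rows:
Placing characters:
  'p' => row 0
  'n' => row 1
  'j' => row 0
  'i' => row 1
  'e' => row 0
  'j' => row 1
  'p' => row 0
  'a' => row 1
  'e' => row 0
  'g' => row 1
Rows:
  Row 0: "pjepe"
  Row 1: "nijag"
First row length: 5

5


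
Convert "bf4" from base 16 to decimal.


Input: "bf4" in base 16
Positional expansion:
  Digit 'b' (value 11) x 16^2 = 2816
  Digit 'f' (value 15) x 16^1 = 240
  Digit '4' (value 4) x 16^0 = 4
Sum = 3060

3060


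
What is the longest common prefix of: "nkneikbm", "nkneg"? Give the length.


Words: nkneikbm, nkneg
  Position 0: all 'n' => match
  Position 1: all 'k' => match
  Position 2: all 'n' => match
  Position 3: all 'e' => match
  Position 4: ('i', 'g') => mismatch, stop
LCP = "nkne" (length 4)

4


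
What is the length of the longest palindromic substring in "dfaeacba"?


Input: "dfaeacba"
Checking substrings for palindromes:
  [2:5] "aea" (len 3) => palindrome
Longest palindromic substring: "aea" with length 3

3


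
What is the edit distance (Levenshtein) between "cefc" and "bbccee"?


Computing edit distance: "cefc" -> "bbccee"
DP table:
           b    b    c    c    e    e
      0    1    2    3    4    5    6
  c   1    1    2    2    3    4    5
  e   2    2    2    3    3    3    4
  f   3    3    3    3    4    4    4
  c   4    4    4    3    3    4    5
Edit distance = dp[4][6] = 5

5


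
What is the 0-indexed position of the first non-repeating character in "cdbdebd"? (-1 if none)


Input: cdbdebd
Character frequencies:
  'b': 2
  'c': 1
  'd': 3
  'e': 1
Scanning left to right for freq == 1:
  Position 0 ('c'): unique! => answer = 0

0


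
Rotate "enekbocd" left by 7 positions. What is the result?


Input: "enekbocd", rotate left by 7
First 7 characters: "enekboc"
Remaining characters: "d"
Concatenate remaining + first: "d" + "enekboc" = "denekboc"

denekboc


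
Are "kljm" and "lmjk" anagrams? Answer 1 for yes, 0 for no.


Strings: "kljm", "lmjk"
Sorted first:  jklm
Sorted second: jklm
Sorted forms match => anagrams

1


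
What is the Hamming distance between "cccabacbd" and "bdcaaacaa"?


Comparing "cccabacbd" and "bdcaaacaa" position by position:
  Position 0: 'c' vs 'b' => differ
  Position 1: 'c' vs 'd' => differ
  Position 2: 'c' vs 'c' => same
  Position 3: 'a' vs 'a' => same
  Position 4: 'b' vs 'a' => differ
  Position 5: 'a' vs 'a' => same
  Position 6: 'c' vs 'c' => same
  Position 7: 'b' vs 'a' => differ
  Position 8: 'd' vs 'a' => differ
Total differences (Hamming distance): 5

5


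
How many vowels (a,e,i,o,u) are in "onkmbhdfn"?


Input: onkmbhdfn
Checking each character:
  'o' at position 0: vowel (running total: 1)
  'n' at position 1: consonant
  'k' at position 2: consonant
  'm' at position 3: consonant
  'b' at position 4: consonant
  'h' at position 5: consonant
  'd' at position 6: consonant
  'f' at position 7: consonant
  'n' at position 8: consonant
Total vowels: 1

1


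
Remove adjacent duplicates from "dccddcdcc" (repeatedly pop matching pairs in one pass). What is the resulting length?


Input: dccddcdcc
Stack-based adjacent duplicate removal:
  Read 'd': push. Stack: d
  Read 'c': push. Stack: dc
  Read 'c': matches stack top 'c' => pop. Stack: d
  Read 'd': matches stack top 'd' => pop. Stack: (empty)
  Read 'd': push. Stack: d
  Read 'c': push. Stack: dc
  Read 'd': push. Stack: dcd
  Read 'c': push. Stack: dcdc
  Read 'c': matches stack top 'c' => pop. Stack: dcd
Final stack: "dcd" (length 3)

3


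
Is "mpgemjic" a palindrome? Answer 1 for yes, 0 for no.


Input: mpgemjic
Reversed: cijmegpm
  Compare pos 0 ('m') with pos 7 ('c'): MISMATCH
  Compare pos 1 ('p') with pos 6 ('i'): MISMATCH
  Compare pos 2 ('g') with pos 5 ('j'): MISMATCH
  Compare pos 3 ('e') with pos 4 ('m'): MISMATCH
Result: not a palindrome

0


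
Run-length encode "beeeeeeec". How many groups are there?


Input: beeeeeeec
Scanning for consecutive runs:
  Group 1: 'b' x 1 (positions 0-0)
  Group 2: 'e' x 7 (positions 1-7)
  Group 3: 'c' x 1 (positions 8-8)
Total groups: 3

3


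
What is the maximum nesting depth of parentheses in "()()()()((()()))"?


Input: "()()()()((()()))"
Tracking depth:
  Position 0 '(': depth becomes 1
  Position 1 ')': depth becomes 0
  Position 2 '(': depth becomes 1
  Position 3 ')': depth becomes 0
  Position 4 '(': depth becomes 1
  Position 5 ')': depth becomes 0
  Position 6 '(': depth becomes 1
  Position 7 ')': depth becomes 0
  Position 8 '(': depth becomes 1
  Position 9 '(': depth becomes 2
  Position 10 '(': depth becomes 3
  Position 11 ')': depth becomes 2
  Position 12 '(': depth becomes 3
  Position 13 ')': depth becomes 2
  Position 14 ')': depth becomes 1
  Position 15 ')': depth becomes 0
Maximum depth reached: 3

3


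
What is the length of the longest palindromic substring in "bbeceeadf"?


Input: "bbeceeadf"
Checking substrings for palindromes:
  [2:5] "ece" (len 3) => palindrome
  [0:2] "bb" (len 2) => palindrome
  [4:6] "ee" (len 2) => palindrome
Longest palindromic substring: "ece" with length 3

3


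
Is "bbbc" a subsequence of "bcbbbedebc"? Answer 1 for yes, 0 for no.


Check if "bbbc" is a subsequence of "bcbbbedebc"
Greedy scan:
  Position 0 ('b'): matches sub[0] = 'b'
  Position 1 ('c'): no match needed
  Position 2 ('b'): matches sub[1] = 'b'
  Position 3 ('b'): matches sub[2] = 'b'
  Position 4 ('b'): no match needed
  Position 5 ('e'): no match needed
  Position 6 ('d'): no match needed
  Position 7 ('e'): no match needed
  Position 8 ('b'): no match needed
  Position 9 ('c'): matches sub[3] = 'c'
All 4 characters matched => is a subsequence

1


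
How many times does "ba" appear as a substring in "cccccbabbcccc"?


Searching for "ba" in "cccccbabbcccc"
Scanning each position:
  Position 0: "cc" => no
  Position 1: "cc" => no
  Position 2: "cc" => no
  Position 3: "cc" => no
  Position 4: "cb" => no
  Position 5: "ba" => MATCH
  Position 6: "ab" => no
  Position 7: "bb" => no
  Position 8: "bc" => no
  Position 9: "cc" => no
  Position 10: "cc" => no
  Position 11: "cc" => no
Total occurrences: 1

1


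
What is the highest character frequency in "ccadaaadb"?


Input: ccadaaadb
Character counts:
  'a': 4
  'b': 1
  'c': 2
  'd': 2
Maximum frequency: 4

4


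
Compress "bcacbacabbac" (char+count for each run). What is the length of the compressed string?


Input: bcacbacabbac
Runs:
  'b' x 1 => "b1"
  'c' x 1 => "c1"
  'a' x 1 => "a1"
  'c' x 1 => "c1"
  'b' x 1 => "b1"
  'a' x 1 => "a1"
  'c' x 1 => "c1"
  'a' x 1 => "a1"
  'b' x 2 => "b2"
  'a' x 1 => "a1"
  'c' x 1 => "c1"
Compressed: "b1c1a1c1b1a1c1a1b2a1c1"
Compressed length: 22

22


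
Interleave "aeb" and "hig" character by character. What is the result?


Interleaving "aeb" and "hig":
  Position 0: 'a' from first, 'h' from second => "ah"
  Position 1: 'e' from first, 'i' from second => "ei"
  Position 2: 'b' from first, 'g' from second => "bg"
Result: aheibg

aheibg


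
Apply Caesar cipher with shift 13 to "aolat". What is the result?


Caesar cipher: shift "aolat" by 13
  'a' (pos 0) + 13 = pos 13 = 'n'
  'o' (pos 14) + 13 = pos 1 = 'b'
  'l' (pos 11) + 13 = pos 24 = 'y'
  'a' (pos 0) + 13 = pos 13 = 'n'
  't' (pos 19) + 13 = pos 6 = 'g'
Result: nbyng

nbyng


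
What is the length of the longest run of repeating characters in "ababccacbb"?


Input: "ababccacbb"
Scanning for longest run:
  Position 1 ('b'): new char, reset run to 1
  Position 2 ('a'): new char, reset run to 1
  Position 3 ('b'): new char, reset run to 1
  Position 4 ('c'): new char, reset run to 1
  Position 5 ('c'): continues run of 'c', length=2
  Position 6 ('a'): new char, reset run to 1
  Position 7 ('c'): new char, reset run to 1
  Position 8 ('b'): new char, reset run to 1
  Position 9 ('b'): continues run of 'b', length=2
Longest run: 'c' with length 2

2


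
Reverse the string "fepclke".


Input: fepclke
Reading characters right to left:
  Position 6: 'e'
  Position 5: 'k'
  Position 4: 'l'
  Position 3: 'c'
  Position 2: 'p'
  Position 1: 'e'
  Position 0: 'f'
Reversed: eklcpef

eklcpef


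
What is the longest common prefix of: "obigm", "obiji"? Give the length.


Words: obigm, obiji
  Position 0: all 'o' => match
  Position 1: all 'b' => match
  Position 2: all 'i' => match
  Position 3: ('g', 'j') => mismatch, stop
LCP = "obi" (length 3)

3


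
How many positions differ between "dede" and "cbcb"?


Comparing "dede" and "cbcb" position by position:
  Position 0: 'd' vs 'c' => DIFFER
  Position 1: 'e' vs 'b' => DIFFER
  Position 2: 'd' vs 'c' => DIFFER
  Position 3: 'e' vs 'b' => DIFFER
Positions that differ: 4

4


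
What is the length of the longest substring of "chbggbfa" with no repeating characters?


Input: "chbggbfa"
Sliding window (track last position of each char):
  Position 0 ('c'): window [0,0] length 1 -- new best
  Position 1 ('h'): window [0,1] length 2 -- new best
  Position 2 ('b'): window [0,2] length 3 -- new best
  Position 3 ('g'): window [0,3] length 4 -- new best
  Position 4 ('g'): repeat (last at 3), move window start to 4
  Position 4 ('g'): window [4,4] length 1
  Position 5 ('b'): window [4,5] length 2
  Position 6 ('f'): window [4,6] length 3
  Position 7 ('a'): window [4,7] length 4
Longest substring with no repeats: "chbg" with length 4

4


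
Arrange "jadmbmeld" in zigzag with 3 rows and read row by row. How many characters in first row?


Zigzag "jadmbmeld" into 3 rows:
Placing characters:
  'j' => row 0
  'a' => row 1
  'd' => row 2
  'm' => row 1
  'b' => row 0
  'm' => row 1
  'e' => row 2
  'l' => row 1
  'd' => row 0
Rows:
  Row 0: "jbd"
  Row 1: "amml"
  Row 2: "de"
First row length: 3

3


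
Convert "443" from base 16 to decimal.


Input: "443" in base 16
Positional expansion:
  Digit '4' (value 4) x 16^2 = 1024
  Digit '4' (value 4) x 16^1 = 64
  Digit '3' (value 3) x 16^0 = 3
Sum = 1091

1091


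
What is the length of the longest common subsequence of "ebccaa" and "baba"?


LCS of "ebccaa" and "baba"
DP table:
           b    a    b    a
      0    0    0    0    0
  e   0    0    0    0    0
  b   0    1    1    1    1
  c   0    1    1    1    1
  c   0    1    1    1    1
  a   0    1    2    2    2
  a   0    1    2    2    3
LCS length = dp[6][4] = 3

3


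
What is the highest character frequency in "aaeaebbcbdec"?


Input: aaeaebbcbdec
Character counts:
  'a': 3
  'b': 3
  'c': 2
  'd': 1
  'e': 3
Maximum frequency: 3

3


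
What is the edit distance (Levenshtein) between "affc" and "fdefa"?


Computing edit distance: "affc" -> "fdefa"
DP table:
           f    d    e    f    a
      0    1    2    3    4    5
  a   1    1    2    3    4    4
  f   2    1    2    3    3    4
  f   3    2    2    3    3    4
  c   4    3    3    3    4    4
Edit distance = dp[4][5] = 4

4


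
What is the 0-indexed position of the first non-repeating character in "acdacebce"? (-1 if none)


Input: acdacebce
Character frequencies:
  'a': 2
  'b': 1
  'c': 3
  'd': 1
  'e': 2
Scanning left to right for freq == 1:
  Position 0 ('a'): freq=2, skip
  Position 1 ('c'): freq=3, skip
  Position 2 ('d'): unique! => answer = 2

2


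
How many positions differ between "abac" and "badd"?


Comparing "abac" and "badd" position by position:
  Position 0: 'a' vs 'b' => DIFFER
  Position 1: 'b' vs 'a' => DIFFER
  Position 2: 'a' vs 'd' => DIFFER
  Position 3: 'c' vs 'd' => DIFFER
Positions that differ: 4

4


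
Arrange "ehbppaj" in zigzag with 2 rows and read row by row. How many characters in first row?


Zigzag "ehbppaj" into 2 rows:
Placing characters:
  'e' => row 0
  'h' => row 1
  'b' => row 0
  'p' => row 1
  'p' => row 0
  'a' => row 1
  'j' => row 0
Rows:
  Row 0: "ebpj"
  Row 1: "hpa"
First row length: 4

4


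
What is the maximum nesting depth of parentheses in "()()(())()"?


Input: "()()(())()"
Tracking depth:
  Position 0 '(': depth becomes 1
  Position 1 ')': depth becomes 0
  Position 2 '(': depth becomes 1
  Position 3 ')': depth becomes 0
  Position 4 '(': depth becomes 1
  Position 5 '(': depth becomes 2
  Position 6 ')': depth becomes 1
  Position 7 ')': depth becomes 0
  Position 8 '(': depth becomes 1
  Position 9 ')': depth becomes 0
Maximum depth reached: 2

2


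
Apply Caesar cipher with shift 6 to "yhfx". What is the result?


Caesar cipher: shift "yhfx" by 6
  'y' (pos 24) + 6 = pos 4 = 'e'
  'h' (pos 7) + 6 = pos 13 = 'n'
  'f' (pos 5) + 6 = pos 11 = 'l'
  'x' (pos 23) + 6 = pos 3 = 'd'
Result: enld

enld


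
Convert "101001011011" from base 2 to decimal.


Input: "101001011011" in base 2
Positional expansion:
  Digit '1' (value 1) x 2^11 = 2048
  Digit '0' (value 0) x 2^10 = 0
  Digit '1' (value 1) x 2^9 = 512
  Digit '0' (value 0) x 2^8 = 0
  Digit '0' (value 0) x 2^7 = 0
  Digit '1' (value 1) x 2^6 = 64
  Digit '0' (value 0) x 2^5 = 0
  Digit '1' (value 1) x 2^4 = 16
  Digit '1' (value 1) x 2^3 = 8
  Digit '0' (value 0) x 2^2 = 0
  Digit '1' (value 1) x 2^1 = 2
  Digit '1' (value 1) x 2^0 = 1
Sum = 2651

2651


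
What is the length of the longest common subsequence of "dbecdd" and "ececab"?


LCS of "dbecdd" and "ececab"
DP table:
           e    c    e    c    a    b
      0    0    0    0    0    0    0
  d   0    0    0    0    0    0    0
  b   0    0    0    0    0    0    1
  e   0    1    1    1    1    1    1
  c   0    1    2    2    2    2    2
  d   0    1    2    2    2    2    2
  d   0    1    2    2    2    2    2
LCS length = dp[6][6] = 2

2


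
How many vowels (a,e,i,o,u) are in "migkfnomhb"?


Input: migkfnomhb
Checking each character:
  'm' at position 0: consonant
  'i' at position 1: vowel (running total: 1)
  'g' at position 2: consonant
  'k' at position 3: consonant
  'f' at position 4: consonant
  'n' at position 5: consonant
  'o' at position 6: vowel (running total: 2)
  'm' at position 7: consonant
  'h' at position 8: consonant
  'b' at position 9: consonant
Total vowels: 2

2


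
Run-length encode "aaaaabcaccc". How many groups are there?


Input: aaaaabcaccc
Scanning for consecutive runs:
  Group 1: 'a' x 5 (positions 0-4)
  Group 2: 'b' x 1 (positions 5-5)
  Group 3: 'c' x 1 (positions 6-6)
  Group 4: 'a' x 1 (positions 7-7)
  Group 5: 'c' x 3 (positions 8-10)
Total groups: 5

5


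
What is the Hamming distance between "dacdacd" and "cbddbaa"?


Comparing "dacdacd" and "cbddbaa" position by position:
  Position 0: 'd' vs 'c' => differ
  Position 1: 'a' vs 'b' => differ
  Position 2: 'c' vs 'd' => differ
  Position 3: 'd' vs 'd' => same
  Position 4: 'a' vs 'b' => differ
  Position 5: 'c' vs 'a' => differ
  Position 6: 'd' vs 'a' => differ
Total differences (Hamming distance): 6

6


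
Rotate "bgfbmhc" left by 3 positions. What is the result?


Input: "bgfbmhc", rotate left by 3
First 3 characters: "bgf"
Remaining characters: "bmhc"
Concatenate remaining + first: "bmhc" + "bgf" = "bmhcbgf"

bmhcbgf


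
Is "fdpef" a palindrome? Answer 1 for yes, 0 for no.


Input: fdpef
Reversed: fepdf
  Compare pos 0 ('f') with pos 4 ('f'): match
  Compare pos 1 ('d') with pos 3 ('e'): MISMATCH
Result: not a palindrome

0


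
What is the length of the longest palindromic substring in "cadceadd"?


Input: "cadceadd"
Checking substrings for palindromes:
  [6:8] "dd" (len 2) => palindrome
Longest palindromic substring: "dd" with length 2

2


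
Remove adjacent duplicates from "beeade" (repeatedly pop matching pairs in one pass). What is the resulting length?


Input: beeade
Stack-based adjacent duplicate removal:
  Read 'b': push. Stack: b
  Read 'e': push. Stack: be
  Read 'e': matches stack top 'e' => pop. Stack: b
  Read 'a': push. Stack: ba
  Read 'd': push. Stack: bad
  Read 'e': push. Stack: bade
Final stack: "bade" (length 4)

4


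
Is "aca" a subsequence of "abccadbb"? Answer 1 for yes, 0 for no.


Check if "aca" is a subsequence of "abccadbb"
Greedy scan:
  Position 0 ('a'): matches sub[0] = 'a'
  Position 1 ('b'): no match needed
  Position 2 ('c'): matches sub[1] = 'c'
  Position 3 ('c'): no match needed
  Position 4 ('a'): matches sub[2] = 'a'
  Position 5 ('d'): no match needed
  Position 6 ('b'): no match needed
  Position 7 ('b'): no match needed
All 3 characters matched => is a subsequence

1


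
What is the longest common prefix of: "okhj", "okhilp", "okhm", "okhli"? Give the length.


Words: okhj, okhilp, okhm, okhli
  Position 0: all 'o' => match
  Position 1: all 'k' => match
  Position 2: all 'h' => match
  Position 3: ('j', 'i', 'm', 'l') => mismatch, stop
LCP = "okh" (length 3)

3


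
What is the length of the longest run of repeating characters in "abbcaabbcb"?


Input: "abbcaabbcb"
Scanning for longest run:
  Position 1 ('b'): new char, reset run to 1
  Position 2 ('b'): continues run of 'b', length=2
  Position 3 ('c'): new char, reset run to 1
  Position 4 ('a'): new char, reset run to 1
  Position 5 ('a'): continues run of 'a', length=2
  Position 6 ('b'): new char, reset run to 1
  Position 7 ('b'): continues run of 'b', length=2
  Position 8 ('c'): new char, reset run to 1
  Position 9 ('b'): new char, reset run to 1
Longest run: 'b' with length 2

2


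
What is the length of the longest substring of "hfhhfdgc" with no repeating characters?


Input: "hfhhfdgc"
Sliding window (track last position of each char):
  Position 0 ('h'): window [0,0] length 1 -- new best
  Position 1 ('f'): window [0,1] length 2 -- new best
  Position 2 ('h'): repeat (last at 0), move window start to 1
  Position 2 ('h'): window [1,2] length 2
  Position 3 ('h'): repeat (last at 2), move window start to 3
  Position 3 ('h'): window [3,3] length 1
  Position 4 ('f'): window [3,4] length 2
  Position 5 ('d'): window [3,5] length 3 -- new best
  Position 6 ('g'): window [3,6] length 4 -- new best
  Position 7 ('c'): window [3,7] length 5 -- new best
Longest substring with no repeats: "hfdgc" with length 5

5


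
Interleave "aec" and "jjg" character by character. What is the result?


Interleaving "aec" and "jjg":
  Position 0: 'a' from first, 'j' from second => "aj"
  Position 1: 'e' from first, 'j' from second => "ej"
  Position 2: 'c' from first, 'g' from second => "cg"
Result: ajejcg

ajejcg


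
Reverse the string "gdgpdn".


Input: gdgpdn
Reading characters right to left:
  Position 5: 'n'
  Position 4: 'd'
  Position 3: 'p'
  Position 2: 'g'
  Position 1: 'd'
  Position 0: 'g'
Reversed: ndpgdg

ndpgdg


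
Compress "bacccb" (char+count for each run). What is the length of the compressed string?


Input: bacccb
Runs:
  'b' x 1 => "b1"
  'a' x 1 => "a1"
  'c' x 3 => "c3"
  'b' x 1 => "b1"
Compressed: "b1a1c3b1"
Compressed length: 8

8


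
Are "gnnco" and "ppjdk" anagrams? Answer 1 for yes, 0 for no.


Strings: "gnnco", "ppjdk"
Sorted first:  cgnno
Sorted second: djkpp
Differ at position 0: 'c' vs 'd' => not anagrams

0


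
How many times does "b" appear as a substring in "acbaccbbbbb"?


Searching for "b" in "acbaccbbbbb"
Scanning each position:
  Position 0: "a" => no
  Position 1: "c" => no
  Position 2: "b" => MATCH
  Position 3: "a" => no
  Position 4: "c" => no
  Position 5: "c" => no
  Position 6: "b" => MATCH
  Position 7: "b" => MATCH
  Position 8: "b" => MATCH
  Position 9: "b" => MATCH
  Position 10: "b" => MATCH
Total occurrences: 6

6


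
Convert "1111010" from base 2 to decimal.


Input: "1111010" in base 2
Positional expansion:
  Digit '1' (value 1) x 2^6 = 64
  Digit '1' (value 1) x 2^5 = 32
  Digit '1' (value 1) x 2^4 = 16
  Digit '1' (value 1) x 2^3 = 8
  Digit '0' (value 0) x 2^2 = 0
  Digit '1' (value 1) x 2^1 = 2
  Digit '0' (value 0) x 2^0 = 0
Sum = 122

122


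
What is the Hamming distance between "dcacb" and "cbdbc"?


Comparing "dcacb" and "cbdbc" position by position:
  Position 0: 'd' vs 'c' => differ
  Position 1: 'c' vs 'b' => differ
  Position 2: 'a' vs 'd' => differ
  Position 3: 'c' vs 'b' => differ
  Position 4: 'b' vs 'c' => differ
Total differences (Hamming distance): 5

5


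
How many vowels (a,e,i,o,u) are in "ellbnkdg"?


Input: ellbnkdg
Checking each character:
  'e' at position 0: vowel (running total: 1)
  'l' at position 1: consonant
  'l' at position 2: consonant
  'b' at position 3: consonant
  'n' at position 4: consonant
  'k' at position 5: consonant
  'd' at position 6: consonant
  'g' at position 7: consonant
Total vowels: 1

1


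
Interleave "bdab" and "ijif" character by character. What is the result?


Interleaving "bdab" and "ijif":
  Position 0: 'b' from first, 'i' from second => "bi"
  Position 1: 'd' from first, 'j' from second => "dj"
  Position 2: 'a' from first, 'i' from second => "ai"
  Position 3: 'b' from first, 'f' from second => "bf"
Result: bidjaibf

bidjaibf


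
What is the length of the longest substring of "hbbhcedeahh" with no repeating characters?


Input: "hbbhcedeahh"
Sliding window (track last position of each char):
  Position 0 ('h'): window [0,0] length 1 -- new best
  Position 1 ('b'): window [0,1] length 2 -- new best
  Position 2 ('b'): repeat (last at 1), move window start to 2
  Position 2 ('b'): window [2,2] length 1
  Position 3 ('h'): window [2,3] length 2
  Position 4 ('c'): window [2,4] length 3 -- new best
  Position 5 ('e'): window [2,5] length 4 -- new best
  Position 6 ('d'): window [2,6] length 5 -- new best
  Position 7 ('e'): repeat (last at 5), move window start to 6
  Position 7 ('e'): window [6,7] length 2
  Position 8 ('a'): window [6,8] length 3
  Position 9 ('h'): window [6,9] length 4
  Position 10 ('h'): repeat (last at 9), move window start to 10
  Position 10 ('h'): window [10,10] length 1
Longest substring with no repeats: "bhced" with length 5

5


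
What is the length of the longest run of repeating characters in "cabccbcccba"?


Input: "cabccbcccba"
Scanning for longest run:
  Position 1 ('a'): new char, reset run to 1
  Position 2 ('b'): new char, reset run to 1
  Position 3 ('c'): new char, reset run to 1
  Position 4 ('c'): continues run of 'c', length=2
  Position 5 ('b'): new char, reset run to 1
  Position 6 ('c'): new char, reset run to 1
  Position 7 ('c'): continues run of 'c', length=2
  Position 8 ('c'): continues run of 'c', length=3
  Position 9 ('b'): new char, reset run to 1
  Position 10 ('a'): new char, reset run to 1
Longest run: 'c' with length 3

3


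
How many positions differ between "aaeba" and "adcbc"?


Comparing "aaeba" and "adcbc" position by position:
  Position 0: 'a' vs 'a' => same
  Position 1: 'a' vs 'd' => DIFFER
  Position 2: 'e' vs 'c' => DIFFER
  Position 3: 'b' vs 'b' => same
  Position 4: 'a' vs 'c' => DIFFER
Positions that differ: 3

3


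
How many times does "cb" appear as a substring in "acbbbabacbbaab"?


Searching for "cb" in "acbbbabacbbaab"
Scanning each position:
  Position 0: "ac" => no
  Position 1: "cb" => MATCH
  Position 2: "bb" => no
  Position 3: "bb" => no
  Position 4: "ba" => no
  Position 5: "ab" => no
  Position 6: "ba" => no
  Position 7: "ac" => no
  Position 8: "cb" => MATCH
  Position 9: "bb" => no
  Position 10: "ba" => no
  Position 11: "aa" => no
  Position 12: "ab" => no
Total occurrences: 2

2


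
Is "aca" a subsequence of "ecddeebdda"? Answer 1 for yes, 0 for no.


Check if "aca" is a subsequence of "ecddeebdda"
Greedy scan:
  Position 0 ('e'): no match needed
  Position 1 ('c'): no match needed
  Position 2 ('d'): no match needed
  Position 3 ('d'): no match needed
  Position 4 ('e'): no match needed
  Position 5 ('e'): no match needed
  Position 6 ('b'): no match needed
  Position 7 ('d'): no match needed
  Position 8 ('d'): no match needed
  Position 9 ('a'): matches sub[0] = 'a'
Only matched 1/3 characters => not a subsequence

0


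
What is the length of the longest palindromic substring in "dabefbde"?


Input: "dabefbde"
Checking substrings for palindromes:
  No multi-char palindromic substrings found
Longest palindromic substring: "d" with length 1

1


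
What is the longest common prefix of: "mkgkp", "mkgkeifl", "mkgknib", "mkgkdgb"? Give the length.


Words: mkgkp, mkgkeifl, mkgknib, mkgkdgb
  Position 0: all 'm' => match
  Position 1: all 'k' => match
  Position 2: all 'g' => match
  Position 3: all 'k' => match
  Position 4: ('p', 'e', 'n', 'd') => mismatch, stop
LCP = "mkgk" (length 4)

4


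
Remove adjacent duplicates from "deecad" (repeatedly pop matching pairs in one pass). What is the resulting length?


Input: deecad
Stack-based adjacent duplicate removal:
  Read 'd': push. Stack: d
  Read 'e': push. Stack: de
  Read 'e': matches stack top 'e' => pop. Stack: d
  Read 'c': push. Stack: dc
  Read 'a': push. Stack: dca
  Read 'd': push. Stack: dcad
Final stack: "dcad" (length 4)

4


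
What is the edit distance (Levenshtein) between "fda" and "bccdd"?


Computing edit distance: "fda" -> "bccdd"
DP table:
           b    c    c    d    d
      0    1    2    3    4    5
  f   1    1    2    3    4    5
  d   2    2    2    3    3    4
  a   3    3    3    3    4    4
Edit distance = dp[3][5] = 4

4


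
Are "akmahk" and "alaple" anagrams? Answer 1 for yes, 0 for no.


Strings: "akmahk", "alaple"
Sorted first:  aahkkm
Sorted second: aaellp
Differ at position 2: 'h' vs 'e' => not anagrams

0


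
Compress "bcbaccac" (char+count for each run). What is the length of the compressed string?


Input: bcbaccac
Runs:
  'b' x 1 => "b1"
  'c' x 1 => "c1"
  'b' x 1 => "b1"
  'a' x 1 => "a1"
  'c' x 2 => "c2"
  'a' x 1 => "a1"
  'c' x 1 => "c1"
Compressed: "b1c1b1a1c2a1c1"
Compressed length: 14

14


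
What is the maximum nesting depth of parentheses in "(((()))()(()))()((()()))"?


Input: "(((()))()(()))()((()()))"
Tracking depth:
  Position 0 '(': depth becomes 1
  Position 1 '(': depth becomes 2
  Position 2 '(': depth becomes 3
  Position 3 '(': depth becomes 4
  Position 4 ')': depth becomes 3
  Position 5 ')': depth becomes 2
  Position 6 ')': depth becomes 1
  Position 7 '(': depth becomes 2
  Position 8 ')': depth becomes 1
  Position 9 '(': depth becomes 2
  Position 10 '(': depth becomes 3
  Position 11 ')': depth becomes 2
  Position 12 ')': depth becomes 1
  Position 13 ')': depth becomes 0
  Position 14 '(': depth becomes 1
  Position 15 ')': depth becomes 0
  Position 16 '(': depth becomes 1
  Position 17 '(': depth becomes 2
  Position 18 '(': depth becomes 3
  Position 19 ')': depth becomes 2
  Position 20 '(': depth becomes 3
  Position 21 ')': depth becomes 2
  Position 22 ')': depth becomes 1
  Position 23 ')': depth becomes 0
Maximum depth reached: 4

4


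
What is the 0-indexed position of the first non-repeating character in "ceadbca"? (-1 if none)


Input: ceadbca
Character frequencies:
  'a': 2
  'b': 1
  'c': 2
  'd': 1
  'e': 1
Scanning left to right for freq == 1:
  Position 0 ('c'): freq=2, skip
  Position 1 ('e'): unique! => answer = 1

1


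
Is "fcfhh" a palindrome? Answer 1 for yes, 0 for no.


Input: fcfhh
Reversed: hhfcf
  Compare pos 0 ('f') with pos 4 ('h'): MISMATCH
  Compare pos 1 ('c') with pos 3 ('h'): MISMATCH
Result: not a palindrome

0


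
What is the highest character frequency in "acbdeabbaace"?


Input: acbdeabbaace
Character counts:
  'a': 4
  'b': 3
  'c': 2
  'd': 1
  'e': 2
Maximum frequency: 4

4


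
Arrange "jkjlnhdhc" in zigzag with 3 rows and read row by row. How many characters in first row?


Zigzag "jkjlnhdhc" into 3 rows:
Placing characters:
  'j' => row 0
  'k' => row 1
  'j' => row 2
  'l' => row 1
  'n' => row 0
  'h' => row 1
  'd' => row 2
  'h' => row 1
  'c' => row 0
Rows:
  Row 0: "jnc"
  Row 1: "klhh"
  Row 2: "jd"
First row length: 3

3


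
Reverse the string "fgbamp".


Input: fgbamp
Reading characters right to left:
  Position 5: 'p'
  Position 4: 'm'
  Position 3: 'a'
  Position 2: 'b'
  Position 1: 'g'
  Position 0: 'f'
Reversed: pmabgf

pmabgf


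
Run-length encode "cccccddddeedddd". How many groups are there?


Input: cccccddddeedddd
Scanning for consecutive runs:
  Group 1: 'c' x 5 (positions 0-4)
  Group 2: 'd' x 4 (positions 5-8)
  Group 3: 'e' x 2 (positions 9-10)
  Group 4: 'd' x 4 (positions 11-14)
Total groups: 4

4


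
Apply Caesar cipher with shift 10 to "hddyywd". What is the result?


Caesar cipher: shift "hddyywd" by 10
  'h' (pos 7) + 10 = pos 17 = 'r'
  'd' (pos 3) + 10 = pos 13 = 'n'
  'd' (pos 3) + 10 = pos 13 = 'n'
  'y' (pos 24) + 10 = pos 8 = 'i'
  'y' (pos 24) + 10 = pos 8 = 'i'
  'w' (pos 22) + 10 = pos 6 = 'g'
  'd' (pos 3) + 10 = pos 13 = 'n'
Result: rnniign

rnniign


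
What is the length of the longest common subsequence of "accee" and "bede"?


LCS of "accee" and "bede"
DP table:
           b    e    d    e
      0    0    0    0    0
  a   0    0    0    0    0
  c   0    0    0    0    0
  c   0    0    0    0    0
  e   0    0    1    1    1
  e   0    0    1    1    2
LCS length = dp[5][4] = 2

2


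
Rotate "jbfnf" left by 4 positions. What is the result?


Input: "jbfnf", rotate left by 4
First 4 characters: "jbfn"
Remaining characters: "f"
Concatenate remaining + first: "f" + "jbfn" = "fjbfn"

fjbfn


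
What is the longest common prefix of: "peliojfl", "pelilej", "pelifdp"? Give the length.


Words: peliojfl, pelilej, pelifdp
  Position 0: all 'p' => match
  Position 1: all 'e' => match
  Position 2: all 'l' => match
  Position 3: all 'i' => match
  Position 4: ('o', 'l', 'f') => mismatch, stop
LCP = "peli" (length 4)

4


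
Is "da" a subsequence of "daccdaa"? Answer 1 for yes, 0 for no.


Check if "da" is a subsequence of "daccdaa"
Greedy scan:
  Position 0 ('d'): matches sub[0] = 'd'
  Position 1 ('a'): matches sub[1] = 'a'
  Position 2 ('c'): no match needed
  Position 3 ('c'): no match needed
  Position 4 ('d'): no match needed
  Position 5 ('a'): no match needed
  Position 6 ('a'): no match needed
All 2 characters matched => is a subsequence

1


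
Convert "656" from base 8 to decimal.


Input: "656" in base 8
Positional expansion:
  Digit '6' (value 6) x 8^2 = 384
  Digit '5' (value 5) x 8^1 = 40
  Digit '6' (value 6) x 8^0 = 6
Sum = 430

430


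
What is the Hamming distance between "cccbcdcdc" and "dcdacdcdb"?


Comparing "cccbcdcdc" and "dcdacdcdb" position by position:
  Position 0: 'c' vs 'd' => differ
  Position 1: 'c' vs 'c' => same
  Position 2: 'c' vs 'd' => differ
  Position 3: 'b' vs 'a' => differ
  Position 4: 'c' vs 'c' => same
  Position 5: 'd' vs 'd' => same
  Position 6: 'c' vs 'c' => same
  Position 7: 'd' vs 'd' => same
  Position 8: 'c' vs 'b' => differ
Total differences (Hamming distance): 4

4


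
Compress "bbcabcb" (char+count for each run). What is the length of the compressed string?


Input: bbcabcb
Runs:
  'b' x 2 => "b2"
  'c' x 1 => "c1"
  'a' x 1 => "a1"
  'b' x 1 => "b1"
  'c' x 1 => "c1"
  'b' x 1 => "b1"
Compressed: "b2c1a1b1c1b1"
Compressed length: 12

12


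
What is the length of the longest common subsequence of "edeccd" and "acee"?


LCS of "edeccd" and "acee"
DP table:
           a    c    e    e
      0    0    0    0    0
  e   0    0    0    1    1
  d   0    0    0    1    1
  e   0    0    0    1    2
  c   0    0    1    1    2
  c   0    0    1    1    2
  d   0    0    1    1    2
LCS length = dp[6][4] = 2

2


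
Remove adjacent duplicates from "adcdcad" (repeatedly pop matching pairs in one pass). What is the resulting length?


Input: adcdcad
Stack-based adjacent duplicate removal:
  Read 'a': push. Stack: a
  Read 'd': push. Stack: ad
  Read 'c': push. Stack: adc
  Read 'd': push. Stack: adcd
  Read 'c': push. Stack: adcdc
  Read 'a': push. Stack: adcdca
  Read 'd': push. Stack: adcdcad
Final stack: "adcdcad" (length 7)

7


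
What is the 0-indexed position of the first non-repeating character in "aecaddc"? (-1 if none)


Input: aecaddc
Character frequencies:
  'a': 2
  'c': 2
  'd': 2
  'e': 1
Scanning left to right for freq == 1:
  Position 0 ('a'): freq=2, skip
  Position 1 ('e'): unique! => answer = 1

1


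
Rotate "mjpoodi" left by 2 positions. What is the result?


Input: "mjpoodi", rotate left by 2
First 2 characters: "mj"
Remaining characters: "poodi"
Concatenate remaining + first: "poodi" + "mj" = "poodimj"

poodimj


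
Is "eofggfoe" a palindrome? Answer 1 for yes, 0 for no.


Input: eofggfoe
Reversed: eofggfoe
  Compare pos 0 ('e') with pos 7 ('e'): match
  Compare pos 1 ('o') with pos 6 ('o'): match
  Compare pos 2 ('f') with pos 5 ('f'): match
  Compare pos 3 ('g') with pos 4 ('g'): match
Result: palindrome

1
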